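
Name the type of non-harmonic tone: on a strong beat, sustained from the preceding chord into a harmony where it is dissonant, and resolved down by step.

Approach: by preparation — the pitch is first a chord tone, then held (tied or repeated) while the harmony changes under it. Departure: down by step. Metric position: strong.
A prepared dissonance that resolves downward by step — a suspension. (The same figure resolving upward would be a retardation.)

Suspension.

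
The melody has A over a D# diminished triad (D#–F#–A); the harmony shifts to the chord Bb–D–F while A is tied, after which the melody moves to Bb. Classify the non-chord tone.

A is a retardation.

The harmony at that moment is Bb major triad (Bb, D, F); A is not a chord tone.
It is held over (the same pitch as the preceding A) and left by step up to Bb.
Held over from the previous chord and resolving up by step — a retardation.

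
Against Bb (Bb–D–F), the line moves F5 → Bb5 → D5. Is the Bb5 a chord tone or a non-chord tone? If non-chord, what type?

Bb major triad contains Bb, D, F; Bb is the root, so it is a chord tone.

Chord tone (the root of Bb major triad).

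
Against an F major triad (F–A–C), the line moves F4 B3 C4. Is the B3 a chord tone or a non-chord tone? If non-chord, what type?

The harmony at that moment is F major triad (F, A, C); B3 is not a chord tone.
It is approached by leap down from F4 and left by step up to C4.
Leap in, step out — an appoggiatura.

Non-chord tone — an appoggiatura.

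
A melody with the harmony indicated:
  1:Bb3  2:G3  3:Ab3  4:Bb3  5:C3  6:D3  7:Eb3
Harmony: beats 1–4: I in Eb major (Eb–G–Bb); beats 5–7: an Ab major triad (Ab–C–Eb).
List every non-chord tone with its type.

Ab3 (beat 3) — passing tone; D3 (beat 6) — passing tone.

The harmony at that moment is Eb major triad (Eb, G, Bb); Ab3 is not a chord tone.
It is approached by step up from G3 and left by step up to Bb3.
Step in, step out in the same direction — a passing tone.
The harmony at that moment is Ab major triad (Ab, C, Eb); D3 is not a chord tone.
It is approached by step up from C3 and left by step up to Eb3.
Step in, step out in the same direction — a passing tone.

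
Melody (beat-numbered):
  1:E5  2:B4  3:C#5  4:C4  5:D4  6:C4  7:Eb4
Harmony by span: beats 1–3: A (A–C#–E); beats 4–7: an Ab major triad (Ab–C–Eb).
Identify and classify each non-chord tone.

The harmony at that moment is A major triad (A, C#, E); B4 is not a chord tone.
It is approached by leap down from E5 and left by step up to C#5.
Leap in, step out — an appoggiatura.
The harmony at that moment is Ab major triad (Ab, C, Eb); D4 is not a chord tone.
It is approached by step up from C4 and left by step down to C4.
Step away and step back to the same note — a neighbor tone (upper neighbor).

B4 (beat 2) — appoggiatura; D4 (beat 5) — neighbor tone.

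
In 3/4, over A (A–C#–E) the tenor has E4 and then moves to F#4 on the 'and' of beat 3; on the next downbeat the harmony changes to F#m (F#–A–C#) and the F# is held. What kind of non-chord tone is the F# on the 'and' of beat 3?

The harmony at that moment is A major triad (A, C#, E); F#4 is not a chord tone.
It is approached by step up from E4 and then sustained as the same pitch into the next harmony.
Arriving early and becoming a chord tone when the harmony changes — an anticipation.

Anticipation.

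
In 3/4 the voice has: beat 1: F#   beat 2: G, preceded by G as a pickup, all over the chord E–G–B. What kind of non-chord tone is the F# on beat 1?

Lower neighbor tone.

The harmony at that moment is E minor triad (E, G, B); F# is not a chord tone.
It is approached by step down from G and left by step up to G.
Step away and step back to the same note — a neighbor tone (lower neighbor).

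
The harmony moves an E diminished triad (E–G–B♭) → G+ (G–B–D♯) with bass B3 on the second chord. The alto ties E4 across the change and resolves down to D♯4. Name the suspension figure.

4–3 suspension.

At the second chord the bass is B3. The suspended E4 lies a fourth above the bass; after resolving down by step to D♯4, the interval above the bass becomes a third.
Suspension figures are named by those two intervals: 4–3.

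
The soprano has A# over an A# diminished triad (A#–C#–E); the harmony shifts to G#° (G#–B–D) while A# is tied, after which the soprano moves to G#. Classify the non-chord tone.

The harmony at that moment is G# diminished triad (G#, B, D); A# is not a chord tone.
It is held over (the same pitch as the preceding A#) and left by step down to G#.
Held over from the previous chord and resolving down by step — a suspension.

A# is a suspension.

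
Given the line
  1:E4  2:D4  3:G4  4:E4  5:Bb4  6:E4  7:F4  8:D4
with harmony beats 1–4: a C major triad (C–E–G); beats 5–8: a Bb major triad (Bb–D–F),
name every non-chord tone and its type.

The harmony at that moment is C major triad (C, E, G); D4 is not a chord tone.
It is approached by step down from E4 and left by leap up to G4.
Step in, leap out — an escape tone.
The harmony at that moment is Bb major triad (Bb, D, F); E4 is not a chord tone.
It is approached by leap down from Bb4 and left by step up to F4.
Leap in, step out — an appoggiatura.

D4 (beat 2) — escape tone; E4 (beat 6) — appoggiatura.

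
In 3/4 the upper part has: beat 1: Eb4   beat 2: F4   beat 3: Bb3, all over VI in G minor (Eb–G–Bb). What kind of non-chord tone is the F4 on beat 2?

Escape tone.

The harmony at that moment is Eb major triad (Eb, G, Bb); F4 is not a chord tone.
It is approached by step up from Eb4 and left by leap down to Bb3.
Step in, leap out, on a weak beat — an escape tone.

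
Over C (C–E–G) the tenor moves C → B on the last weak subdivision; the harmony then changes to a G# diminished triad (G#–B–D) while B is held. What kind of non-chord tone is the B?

B is an anticipation.

The harmony at that moment is C major triad (C, E, G); B is not a chord tone.
It is approached by step down from C and then sustained as the same pitch into the next harmony.
Arriving early and becoming a chord tone when the harmony changes — an anticipation.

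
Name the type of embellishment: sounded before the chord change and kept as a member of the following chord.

Approach: ahead of the chord change (typically by step), so it is dissonant against the current harmony. Departure: none — the same pitch is restated or held and is a chord tone of the new harmony.
Dissonant first, consonant once the harmony catches up: the note simply arrives early — an anticipation. (The reverse timing, consonant first and dissonant after the change, would be a suspension or retardation.)

Anticipation.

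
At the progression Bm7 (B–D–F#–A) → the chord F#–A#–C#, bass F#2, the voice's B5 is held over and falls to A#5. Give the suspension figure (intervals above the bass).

4–3 suspension.

At the second chord the bass is F#2. The suspended B5 lies a fourth above the bass; after resolving down by step to A#5, the interval above the bass becomes a third.
Suspension figures are named by those two intervals: 4–3.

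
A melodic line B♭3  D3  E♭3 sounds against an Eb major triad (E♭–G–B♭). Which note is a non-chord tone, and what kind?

D3 is an appoggiatura.

The harmony at that moment is E♭ major triad (E♭, G, B♭); D3 is not a chord tone.
It is approached by leap down from B♭3 and left by step up to E♭3.
Leap in, step out — an appoggiatura.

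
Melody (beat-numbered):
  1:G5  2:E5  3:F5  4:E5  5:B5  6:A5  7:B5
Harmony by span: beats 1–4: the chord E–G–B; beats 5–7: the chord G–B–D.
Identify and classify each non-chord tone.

The harmony at that moment is E minor triad (E, G, B); F5 is not a chord tone.
It is approached by step up from E5 and left by step down to E5.
Step away and step back to the same note — a neighbor tone (upper neighbor).
The harmony at that moment is G major triad (G, B, D); A5 is not a chord tone.
It is approached by step down from B5 and left by step up to B5.
Step away and step back to the same note — a neighbor tone (lower neighbor).

F5 (beat 3) — neighbor tone; A5 (beat 6) — neighbor tone.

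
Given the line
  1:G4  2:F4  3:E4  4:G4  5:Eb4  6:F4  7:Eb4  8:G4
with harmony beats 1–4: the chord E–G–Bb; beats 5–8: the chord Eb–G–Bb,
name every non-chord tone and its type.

The harmony at that moment is E diminished triad (E, G, Bb); F4 is not a chord tone.
It is approached by step down from G4 and left by step down to E4.
Step in, step out in the same direction — a passing tone.
The harmony at that moment is Eb major triad (Eb, G, Bb); F4 is not a chord tone.
It is approached by step up from Eb4 and left by step down to Eb4.
Step away and step back to the same note — a neighbor tone (upper neighbor).

F4 (beat 2) — passing tone; F4 (beat 6) — neighbor tone.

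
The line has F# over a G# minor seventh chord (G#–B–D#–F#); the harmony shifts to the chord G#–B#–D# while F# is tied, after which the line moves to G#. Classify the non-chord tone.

F# is a retardation.

The harmony at that moment is G# major triad (G#, B#, D#); F# is not a chord tone.
It is held over (the same pitch as the preceding F#) and left by step up to G#.
Held over from the previous chord and resolving up by step — a retardation.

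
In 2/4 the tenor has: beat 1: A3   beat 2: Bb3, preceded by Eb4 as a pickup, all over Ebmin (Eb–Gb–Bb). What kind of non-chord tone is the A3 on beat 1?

Appoggiatura.

The harmony at that moment is Eb minor triad (Eb, Gb, Bb); A3 is not a chord tone.
It is approached by leap down from Eb4 and left by step up to Bb3.
Leap in, step out, metrically accented — an appoggiatura.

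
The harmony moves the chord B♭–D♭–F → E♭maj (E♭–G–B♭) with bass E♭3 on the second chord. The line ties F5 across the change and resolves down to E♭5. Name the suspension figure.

At the second chord the bass is E♭3. The suspended F5 lies a ninth above the bass; after resolving down by step to E♭5, the interval above the bass becomes an octave.
Suspension figures are named by those two intervals: 9–8.

9–8 suspension.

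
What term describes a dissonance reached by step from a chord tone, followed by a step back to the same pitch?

Approach: by step. Departure: by step in the opposite direction, back to the starting pitch.
Stepwise on both sides but reversing to return to the same chord tone — a neighbor tone. (Had it continued onward in the same direction it would be a passing tone instead.)

Neighbor tone.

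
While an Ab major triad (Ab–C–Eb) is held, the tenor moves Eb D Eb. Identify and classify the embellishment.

D is a neighbor tone.

The harmony at that moment is Ab major triad (Ab, C, Eb); D is not a chord tone.
It is approached by step down from Eb and left by step up to Eb.
Step away and step back to the same note — a neighbor tone (lower neighbor).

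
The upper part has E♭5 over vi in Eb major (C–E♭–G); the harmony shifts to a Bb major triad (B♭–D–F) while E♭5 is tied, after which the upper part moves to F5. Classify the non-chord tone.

E♭5 is a retardation.

The harmony at that moment is B♭ major triad (B♭, D, F); E♭5 is not a chord tone.
It is held over (the same pitch as the preceding E♭5) and left by step up to F5.
Held over from the previous chord and resolving up by step — a retardation.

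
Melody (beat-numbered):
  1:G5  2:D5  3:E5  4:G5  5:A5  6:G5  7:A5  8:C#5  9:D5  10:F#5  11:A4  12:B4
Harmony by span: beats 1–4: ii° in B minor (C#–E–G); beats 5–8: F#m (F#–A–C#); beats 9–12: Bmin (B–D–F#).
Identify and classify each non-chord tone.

D5 (beat 2) — appoggiatura; G5 (beat 6) — neighbor tone; A4 (beat 11) — appoggiatura.

The harmony at that moment is C# diminished triad (C#, E, G); D5 is not a chord tone.
It is approached by leap down from G5 and left by step up to E5.
Leap in, step out — an appoggiatura.
The harmony at that moment is F# minor triad (F#, A, C#); G5 is not a chord tone.
It is approached by step down from A5 and left by step up to A5.
Step away and step back to the same note — a neighbor tone (lower neighbor).
The harmony at that moment is B minor triad (B, D, F#); A4 is not a chord tone.
It is approached by leap down from F#5 and left by step up to B4.
Leap in, step out — an appoggiatura.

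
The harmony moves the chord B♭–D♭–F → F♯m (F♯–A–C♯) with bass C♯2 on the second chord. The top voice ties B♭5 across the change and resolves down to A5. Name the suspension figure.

7–6 suspension.

At the second chord the bass is C♯2. The suspended B♭5 lies a seventh above the bass; after resolving down by step to A5, the interval above the bass becomes a sixth.
Suspension figures are named by those two intervals: 7–6.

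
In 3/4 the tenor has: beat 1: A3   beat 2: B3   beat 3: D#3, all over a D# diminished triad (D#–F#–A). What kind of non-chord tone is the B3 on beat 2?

The harmony at that moment is D# diminished triad (D#, F#, A); B3 is not a chord tone.
It is approached by step up from A3 and left by leap down to D#3.
Step in, leap out, on a weak beat — an escape tone.

Escape tone.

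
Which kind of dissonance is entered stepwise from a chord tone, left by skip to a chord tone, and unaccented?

Escape tone.

Approach: by step. Departure: by leap. Metric position: weak.
Step in, leap out, from a weak position — an escape tone (échappée). (It is the mirror image of the appoggiatura, which leaps in and steps out on a strong beat.)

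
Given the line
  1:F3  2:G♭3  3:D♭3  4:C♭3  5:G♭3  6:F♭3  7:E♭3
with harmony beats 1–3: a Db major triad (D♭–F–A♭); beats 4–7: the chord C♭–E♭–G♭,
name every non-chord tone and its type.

G♭3 (beat 2) — escape tone; F♭3 (beat 6) — passing tone.

The harmony at that moment is D♭ major triad (D♭, F, A♭); G♭3 is not a chord tone.
It is approached by step up from F3 and left by leap down to D♭3.
Step in, leap out — an escape tone.
The harmony at that moment is C♭ major triad (C♭, E♭, G♭); F♭3 is not a chord tone.
It is approached by step down from G♭3 and left by step down to E♭3.
Step in, step out in the same direction — a passing tone.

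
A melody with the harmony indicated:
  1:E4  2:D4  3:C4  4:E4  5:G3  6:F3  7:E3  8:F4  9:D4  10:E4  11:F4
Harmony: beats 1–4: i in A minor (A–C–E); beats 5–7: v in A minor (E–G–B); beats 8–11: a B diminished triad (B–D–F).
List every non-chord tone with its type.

D4 (beat 2) — passing tone; F3 (beat 6) — passing tone; E4 (beat 10) — passing tone.

The harmony at that moment is A minor triad (A, C, E); D4 is not a chord tone.
It is approached by step down from E4 and left by step down to C4.
Step in, step out in the same direction — a passing tone.
The harmony at that moment is E minor triad (E, G, B); F3 is not a chord tone.
It is approached by step down from G3 and left by step down to E3.
Step in, step out in the same direction — a passing tone.
The harmony at that moment is B diminished triad (B, D, F); E4 is not a chord tone.
It is approached by step up from D4 and left by step up to F4.
Step in, step out in the same direction — a passing tone.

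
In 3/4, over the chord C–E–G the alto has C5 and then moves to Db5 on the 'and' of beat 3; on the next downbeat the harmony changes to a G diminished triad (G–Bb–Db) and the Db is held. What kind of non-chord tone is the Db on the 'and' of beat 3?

Anticipation.

The harmony at that moment is C major triad (C, E, G); Db5 is not a chord tone.
It is approached by step up from C5 and then sustained as the same pitch into the next harmony.
Arriving early and becoming a chord tone when the harmony changes — an anticipation.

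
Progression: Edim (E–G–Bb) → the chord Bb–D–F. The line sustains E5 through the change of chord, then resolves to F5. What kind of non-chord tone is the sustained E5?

The harmony at that moment is Bb major triad (Bb, D, F); E5 is not a chord tone.
It is held over (the same pitch as the preceding E5) and left by step up to F5.
Held over from the previous chord and resolving up by step — a retardation.

E5 is a retardation.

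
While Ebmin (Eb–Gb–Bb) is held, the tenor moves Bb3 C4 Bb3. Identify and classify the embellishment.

The harmony at that moment is Eb minor triad (Eb, Gb, Bb); C4 is not a chord tone.
It is approached by step up from Bb3 and left by step down to Bb3.
Step away and step back to the same note — a neighbor tone (upper neighbor).

C4 is a neighbor tone.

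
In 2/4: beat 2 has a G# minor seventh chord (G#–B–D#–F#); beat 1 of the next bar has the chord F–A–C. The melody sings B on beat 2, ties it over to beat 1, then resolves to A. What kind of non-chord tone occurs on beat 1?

Suspension.

The harmony at that moment is F major triad (F, A, C); B is not a chord tone.
It is held over (the same pitch as the preceding B) and left by step down to A.
Held over from the previous chord and resolving down by step — a suspension.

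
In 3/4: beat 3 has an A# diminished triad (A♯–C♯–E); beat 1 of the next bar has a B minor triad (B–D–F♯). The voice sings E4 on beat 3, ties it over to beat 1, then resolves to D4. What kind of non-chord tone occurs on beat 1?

Suspension.

The harmony at that moment is B minor triad (B, D, F♯); E4 is not a chord tone.
It is held over (the same pitch as the preceding E4) and left by step down to D4.
Held over from the previous chord and resolving down by step — a suspension.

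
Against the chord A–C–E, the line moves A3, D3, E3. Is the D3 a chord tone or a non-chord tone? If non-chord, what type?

The harmony at that moment is A minor triad (A, C, E); D3 is not a chord tone.
It is approached by leap down from A3 and left by step up to E3.
Leap in, step out — an appoggiatura.

Non-chord tone — an appoggiatura.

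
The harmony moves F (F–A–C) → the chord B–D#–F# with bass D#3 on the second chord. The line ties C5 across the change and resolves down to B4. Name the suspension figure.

7–6 suspension.

At the second chord the bass is D#3. The suspended C5 lies a seventh above the bass; after resolving down by step to B4, the interval above the bass becomes a sixth.
Suspension figures are named by those two intervals: 7–6.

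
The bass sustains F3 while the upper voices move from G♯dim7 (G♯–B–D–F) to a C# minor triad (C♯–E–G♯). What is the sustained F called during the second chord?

The harmony at that moment is C♯ minor triad (C♯, E, G♯); F3 is not a chord tone.
It is held over (the same pitch as the preceding F3) and then sustained as the same pitch into the next harmony.
Sustained through a change of harmony — a pedal tone.

Pedal tone (pedal point).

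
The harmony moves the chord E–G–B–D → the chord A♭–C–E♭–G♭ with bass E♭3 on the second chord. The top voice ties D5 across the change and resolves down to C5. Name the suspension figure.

At the second chord the bass is E♭3. The suspended D5 lies a seventh above the bass; after resolving down by step to C5, the interval above the bass becomes a sixth.
Suspension figures are named by those two intervals: 7–6.

7–6 suspension.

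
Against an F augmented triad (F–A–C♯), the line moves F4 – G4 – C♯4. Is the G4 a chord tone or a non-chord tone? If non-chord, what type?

The harmony at that moment is F augmented triad (F, A, C♯); G4 is not a chord tone.
It is approached by step up from F4 and left by leap down to C♯4.
Step in, leap out — an escape tone.

Non-chord tone — an escape tone.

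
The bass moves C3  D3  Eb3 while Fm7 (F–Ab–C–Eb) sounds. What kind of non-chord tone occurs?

The harmony at that moment is F minor seventh chord (F, Ab, C, Eb); D3 is not a chord tone.
It is approached by step up from C3 and left by step up to Eb3.
Step in, step out in the same direction — a passing tone.

D3 is a passing tone.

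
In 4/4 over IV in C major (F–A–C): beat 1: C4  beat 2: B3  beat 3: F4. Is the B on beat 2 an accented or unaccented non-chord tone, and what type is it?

Unaccented escape tone.

The harmony at that moment is F major triad (F, A, C); B3 is not a chord tone.
It is approached by step down from C4 and left by leap up to F4.
Step in, leap out — an escape tone.
It falls on a weak beat, so it is unaccented.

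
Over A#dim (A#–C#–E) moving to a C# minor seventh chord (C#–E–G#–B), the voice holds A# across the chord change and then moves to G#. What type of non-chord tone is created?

The harmony at that moment is C# minor seventh chord (C#, E, G#, B); A# is not a chord tone.
It is held over (the same pitch as the preceding A#) and left by step down to G#.
Held over from the previous chord and resolving down by step — a suspension.

A# is a suspension.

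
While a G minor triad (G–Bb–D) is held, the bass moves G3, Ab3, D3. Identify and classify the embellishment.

Ab3 is an escape tone.

The harmony at that moment is G minor triad (G, Bb, D); Ab3 is not a chord tone.
It is approached by step up from G3 and left by leap down to D3.
Step in, leap out — an escape tone.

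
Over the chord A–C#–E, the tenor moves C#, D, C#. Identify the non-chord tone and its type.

The harmony at that moment is A major triad (A, C#, E); D is not a chord tone.
It is approached by step up from C# and left by step down to C#.
Step away and step back to the same note — a neighbor tone (upper neighbor).

D is a neighbor tone.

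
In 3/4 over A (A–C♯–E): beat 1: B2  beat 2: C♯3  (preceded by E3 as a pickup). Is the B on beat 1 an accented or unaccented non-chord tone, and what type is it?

Accented appoggiatura.

The harmony at that moment is A major triad (A, C♯, E); B2 is not a chord tone.
It is approached by leap down from E3 and left by step up to C♯3.
Leap in, step out — an appoggiatura.
It falls on the downbeat, so it is accented.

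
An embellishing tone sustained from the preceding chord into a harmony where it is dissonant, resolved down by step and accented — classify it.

Approach: by preparation — the pitch is first a chord tone, then held (tied or repeated) while the harmony changes under it. Departure: down by step. Metric position: strong.
A prepared dissonance that resolves downward by step — a suspension. (The same figure resolving upward would be a retardation.)

Suspension.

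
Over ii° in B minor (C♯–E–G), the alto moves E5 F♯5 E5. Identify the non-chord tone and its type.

F♯5 is a neighbor tone.

The harmony at that moment is C♯ diminished triad (C♯, E, G); F♯5 is not a chord tone.
It is approached by step up from E5 and left by step down to E5.
Step away and step back to the same note — a neighbor tone (upper neighbor).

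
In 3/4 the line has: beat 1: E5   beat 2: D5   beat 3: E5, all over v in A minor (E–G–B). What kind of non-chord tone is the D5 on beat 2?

The harmony at that moment is E minor triad (E, G, B); D5 is not a chord tone.
It is approached by step down from E5 and left by step up to E5.
Step away and step back to the same note — a neighbor tone (lower neighbor).

Lower neighbor tone.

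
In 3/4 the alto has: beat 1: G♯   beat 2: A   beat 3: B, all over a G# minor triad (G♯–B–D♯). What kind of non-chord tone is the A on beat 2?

The harmony at that moment is G♯ minor triad (G♯, B, D♯); A is not a chord tone.
It is approached by step up from G♯ and left by step up to B.
Step in, step out in the same direction — a passing tone.

Passing tone.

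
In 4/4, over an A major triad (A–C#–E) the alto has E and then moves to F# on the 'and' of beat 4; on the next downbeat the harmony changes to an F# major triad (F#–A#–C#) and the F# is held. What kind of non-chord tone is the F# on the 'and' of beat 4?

Anticipation.

The harmony at that moment is A major triad (A, C#, E); F# is not a chord tone.
It is approached by step up from E and then sustained as the same pitch into the next harmony.
Arriving early and becoming a chord tone when the harmony changes — an anticipation.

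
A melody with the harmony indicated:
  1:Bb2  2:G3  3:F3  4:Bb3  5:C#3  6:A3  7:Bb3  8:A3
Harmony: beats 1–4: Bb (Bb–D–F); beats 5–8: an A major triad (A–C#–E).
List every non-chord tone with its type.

G3 (beat 2) — appoggiatura; Bb3 (beat 7) — neighbor tone.

The harmony at that moment is Bb major triad (Bb, D, F); G3 is not a chord tone.
It is approached by leap up from Bb2 and left by step down to F3.
Leap in, step out — an appoggiatura.
The harmony at that moment is A major triad (A, C#, E); Bb3 is not a chord tone.
It is approached by step up from A3 and left by step down to A3.
Step away and step back to the same note — a neighbor tone (upper neighbor).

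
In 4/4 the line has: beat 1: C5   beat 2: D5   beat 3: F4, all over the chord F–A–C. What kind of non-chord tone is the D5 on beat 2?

The harmony at that moment is F major triad (F, A, C); D5 is not a chord tone.
It is approached by step up from C5 and left by leap down to F4.
Step in, leap out, on a weak beat — an escape tone.

Escape tone.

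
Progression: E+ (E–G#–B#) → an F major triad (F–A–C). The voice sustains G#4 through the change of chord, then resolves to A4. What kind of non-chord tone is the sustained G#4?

The harmony at that moment is F major triad (F, A, C); G#4 is not a chord tone.
It is held over (the same pitch as the preceding G#4) and left by step up to A4.
Held over from the previous chord and resolving up by step — a retardation.

G#4 is a retardation.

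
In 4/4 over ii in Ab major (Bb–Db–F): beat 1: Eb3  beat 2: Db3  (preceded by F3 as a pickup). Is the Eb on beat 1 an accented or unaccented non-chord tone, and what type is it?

The harmony at that moment is Bb minor triad (Bb, Db, F); Eb3 is not a chord tone.
It is approached by step down from F3 and left by step down to Db3.
Step in, step out in the same direction — a passing tone.
It falls on the downbeat, so it is accented.

Accented passing tone.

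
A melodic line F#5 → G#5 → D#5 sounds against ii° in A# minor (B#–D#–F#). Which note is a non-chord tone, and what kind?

The harmony at that moment is B# diminished triad (B#, D#, F#); G#5 is not a chord tone.
It is approached by step up from F#5 and left by leap down to D#5.
Step in, leap out — an escape tone.

G#5 is an escape tone.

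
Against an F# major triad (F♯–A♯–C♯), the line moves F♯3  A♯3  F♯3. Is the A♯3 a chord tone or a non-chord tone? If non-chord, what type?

F# major triad contains F♯, A♯, C♯; A♯ is the third, so it is a chord tone.

Chord tone (the third of F# major triad).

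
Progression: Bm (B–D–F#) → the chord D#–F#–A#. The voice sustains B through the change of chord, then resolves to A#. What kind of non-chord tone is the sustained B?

B is a suspension.

The harmony at that moment is D# minor triad (D#, F#, A#); B is not a chord tone.
It is held over (the same pitch as the preceding B) and left by step down to A#.
Held over from the previous chord and resolving down by step — a suspension.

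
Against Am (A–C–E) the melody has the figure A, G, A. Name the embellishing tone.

The harmony at that moment is A minor triad (A, C, E); G is not a chord tone.
It is approached by step down from A and left by step up to A.
Step away and step back to the same note — a neighbor tone (lower neighbor).

G is a neighbor tone.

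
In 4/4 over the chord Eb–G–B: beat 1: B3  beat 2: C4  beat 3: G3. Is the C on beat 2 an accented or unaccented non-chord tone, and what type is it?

Unaccented escape tone.

The harmony at that moment is Eb augmented triad (Eb, G, B); C4 is not a chord tone.
It is approached by step up from B3 and left by leap down to G3.
Step in, leap out — an escape tone.
It falls on a weak beat, so it is unaccented.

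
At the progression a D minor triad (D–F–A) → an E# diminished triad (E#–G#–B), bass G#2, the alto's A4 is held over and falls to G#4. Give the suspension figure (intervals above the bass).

9–8 suspension.

At the second chord the bass is G#2. The suspended A4 lies a ninth above the bass; after resolving down by step to G#4, the interval above the bass becomes an octave.
Suspension figures are named by those two intervals: 9–8.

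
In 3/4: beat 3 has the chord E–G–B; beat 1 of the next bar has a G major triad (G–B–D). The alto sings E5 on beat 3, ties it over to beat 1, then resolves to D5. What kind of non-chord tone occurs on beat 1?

Suspension.

The harmony at that moment is G major triad (G, B, D); E5 is not a chord tone.
It is held over (the same pitch as the preceding E5) and left by step down to D5.
Held over from the previous chord and resolving down by step — a suspension.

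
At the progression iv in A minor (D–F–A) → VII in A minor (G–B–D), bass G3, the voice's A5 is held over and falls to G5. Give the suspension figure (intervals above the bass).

9–8 suspension.

At the second chord the bass is G3. The suspended A5 lies a ninth above the bass; after resolving down by step to G5, the interval above the bass becomes an octave.
Suspension figures are named by those two intervals: 9–8.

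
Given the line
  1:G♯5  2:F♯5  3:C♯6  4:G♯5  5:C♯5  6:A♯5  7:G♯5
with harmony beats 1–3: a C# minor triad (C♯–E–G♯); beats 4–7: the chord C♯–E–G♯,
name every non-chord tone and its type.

F♯5 (beat 2) — escape tone; A♯5 (beat 6) — appoggiatura.

The harmony at that moment is C♯ minor triad (C♯, E, G♯); F♯5 is not a chord tone.
It is approached by step down from G♯5 and left by leap up to C♯6.
Step in, leap out — an escape tone.
The harmony at that moment is C♯ minor triad (C♯, E, G♯); A♯5 is not a chord tone.
It is approached by leap up from C♯5 and left by step down to G♯5.
Leap in, step out — an appoggiatura.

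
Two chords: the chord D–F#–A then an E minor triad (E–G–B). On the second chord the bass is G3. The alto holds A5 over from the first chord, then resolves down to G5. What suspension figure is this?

At the second chord the bass is G3. The suspended A5 lies a ninth above the bass; after resolving down by step to G5, the interval above the bass becomes an octave.
Suspension figures are named by those two intervals: 9–8.

9–8 suspension.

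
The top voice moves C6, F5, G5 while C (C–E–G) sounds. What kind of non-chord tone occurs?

The harmony at that moment is C major triad (C, E, G); F5 is not a chord tone.
It is approached by leap down from C6 and left by step up to G5.
Leap in, step out — an appoggiatura.

F5 is an appoggiatura.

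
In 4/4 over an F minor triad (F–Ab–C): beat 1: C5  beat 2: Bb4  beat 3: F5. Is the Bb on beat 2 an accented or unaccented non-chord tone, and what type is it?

Unaccented escape tone.

The harmony at that moment is F minor triad (F, Ab, C); Bb4 is not a chord tone.
It is approached by step down from C5 and left by leap up to F5.
Step in, leap out — an escape tone.
It falls on a weak beat, so it is unaccented.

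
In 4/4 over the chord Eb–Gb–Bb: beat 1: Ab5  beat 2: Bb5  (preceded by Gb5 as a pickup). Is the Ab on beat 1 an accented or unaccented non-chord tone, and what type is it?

Accented passing tone.

The harmony at that moment is Eb minor triad (Eb, Gb, Bb); Ab5 is not a chord tone.
It is approached by step up from Gb5 and left by step up to Bb5.
Step in, step out in the same direction — a passing tone.
It falls on the downbeat, so it is accented.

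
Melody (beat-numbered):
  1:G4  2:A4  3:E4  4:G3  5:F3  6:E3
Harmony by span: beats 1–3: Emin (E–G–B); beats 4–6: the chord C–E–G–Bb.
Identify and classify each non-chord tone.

A4 (beat 2) — escape tone; F3 (beat 5) — passing tone.

The harmony at that moment is E minor triad (E, G, B); A4 is not a chord tone.
It is approached by step up from G4 and left by leap down to E4.
Step in, leap out — an escape tone.
The harmony at that moment is C dominant seventh chord (C, E, G, Bb); F3 is not a chord tone.
It is approached by step down from G3 and left by step down to E3.
Step in, step out in the same direction — a passing tone.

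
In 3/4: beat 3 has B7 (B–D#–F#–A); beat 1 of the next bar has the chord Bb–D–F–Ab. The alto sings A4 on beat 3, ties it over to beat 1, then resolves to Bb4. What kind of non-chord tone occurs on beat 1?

The harmony at that moment is Bb dominant seventh chord (Bb, D, F, Ab); A4 is not a chord tone.
It is held over (the same pitch as the preceding A4) and left by step up to Bb4.
Held over from the previous chord and resolving up by step — a retardation.

Retardation.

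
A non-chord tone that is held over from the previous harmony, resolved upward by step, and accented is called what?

Approach: by preparation — the pitch is first a chord tone, then held (tied or repeated) while the harmony changes under it. Departure: up by step. Metric position: strong.
A prepared dissonance that resolves upward by step — a retardation. (The same figure resolving downward would be a suspension.)

Retardation.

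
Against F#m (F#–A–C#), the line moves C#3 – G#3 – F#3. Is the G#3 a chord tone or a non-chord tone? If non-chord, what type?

Non-chord tone — an appoggiatura.

The harmony at that moment is F# minor triad (F#, A, C#); G#3 is not a chord tone.
It is approached by leap up from C#3 and left by step down to F#3.
Leap in, step out — an appoggiatura.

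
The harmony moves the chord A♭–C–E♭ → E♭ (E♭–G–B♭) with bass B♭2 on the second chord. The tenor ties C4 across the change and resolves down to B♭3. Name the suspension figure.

9–8 suspension.

At the second chord the bass is B♭2. The suspended C4 lies a ninth above the bass; after resolving down by step to B♭3, the interval above the bass becomes an octave.
Suspension figures are named by those two intervals: 9–8.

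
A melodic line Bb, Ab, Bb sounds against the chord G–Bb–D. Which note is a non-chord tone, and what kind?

The harmony at that moment is G minor triad (G, Bb, D); Ab is not a chord tone.
It is approached by step down from Bb and left by step up to Bb.
Step away and step back to the same note — a neighbor tone (lower neighbor).

Ab is a neighbor tone.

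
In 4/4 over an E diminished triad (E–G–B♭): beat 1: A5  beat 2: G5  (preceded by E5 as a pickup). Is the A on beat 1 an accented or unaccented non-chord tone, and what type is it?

Accented appoggiatura.

The harmony at that moment is E diminished triad (E, G, B♭); A5 is not a chord tone.
It is approached by leap up from E5 and left by step down to G5.
Leap in, step out — an appoggiatura.
It falls on the downbeat, so it is accented.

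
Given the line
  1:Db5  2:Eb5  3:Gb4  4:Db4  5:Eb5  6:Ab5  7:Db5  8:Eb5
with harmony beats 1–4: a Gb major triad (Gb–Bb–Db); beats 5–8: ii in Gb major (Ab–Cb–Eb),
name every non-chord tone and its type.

Eb5 (beat 2) — escape tone; Db5 (beat 7) — appoggiatura.

The harmony at that moment is Gb major triad (Gb, Bb, Db); Eb5 is not a chord tone.
It is approached by step up from Db5 and left by leap down to Gb4.
Step in, leap out — an escape tone.
The harmony at that moment is Ab minor triad (Ab, Cb, Eb); Db5 is not a chord tone.
It is approached by leap down from Ab5 and left by step up to Eb5.
Leap in, step out — an appoggiatura.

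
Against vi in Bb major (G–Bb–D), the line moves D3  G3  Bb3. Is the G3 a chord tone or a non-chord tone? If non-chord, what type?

Chord tone (the root of G minor triad).

G minor triad contains G, Bb, D; G is the root, so it is a chord tone.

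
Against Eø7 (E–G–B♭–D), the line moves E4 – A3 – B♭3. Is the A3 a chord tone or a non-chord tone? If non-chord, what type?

The harmony at that moment is E half-diminished seventh chord (E, G, B♭, D); A3 is not a chord tone.
It is approached by leap down from E4 and left by step up to B♭3.
Leap in, step out — an appoggiatura.

Non-chord tone — an appoggiatura.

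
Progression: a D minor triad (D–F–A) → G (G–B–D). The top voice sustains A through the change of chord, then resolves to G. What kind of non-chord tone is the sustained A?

A is a suspension.

The harmony at that moment is G major triad (G, B, D); A is not a chord tone.
It is held over (the same pitch as the preceding A) and left by step down to G.
Held over from the previous chord and resolving down by step — a suspension.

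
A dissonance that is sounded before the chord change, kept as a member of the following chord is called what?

Approach: ahead of the chord change (typically by step), so it is dissonant against the current harmony. Departure: none — the same pitch is restated or held and is a chord tone of the new harmony.
Dissonant first, consonant once the harmony catches up: the note simply arrives early — an anticipation. (The reverse timing, consonant first and dissonant after the change, would be a suspension or retardation.)

Anticipation.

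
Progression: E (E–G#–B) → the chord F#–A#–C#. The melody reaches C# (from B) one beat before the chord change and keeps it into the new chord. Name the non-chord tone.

C# is an anticipation.

The harmony at that moment is E major triad (E, G#, B); C# is not a chord tone.
It is approached by step up from B and then sustained as the same pitch into the next harmony.
Arriving early and becoming a chord tone when the harmony changes — an anticipation.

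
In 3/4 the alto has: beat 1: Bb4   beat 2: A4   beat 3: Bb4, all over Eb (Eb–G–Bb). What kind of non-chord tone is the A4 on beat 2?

The harmony at that moment is Eb major triad (Eb, G, Bb); A4 is not a chord tone.
It is approached by step down from Bb4 and left by step up to Bb4.
Step away and step back to the same note — a neighbor tone (lower neighbor).

Lower neighbor tone.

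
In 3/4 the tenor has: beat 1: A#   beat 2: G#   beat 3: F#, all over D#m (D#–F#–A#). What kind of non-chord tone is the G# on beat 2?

Passing tone.

The harmony at that moment is D# minor triad (D#, F#, A#); G# is not a chord tone.
It is approached by step down from A# and left by step down to F#.
Step in, step out in the same direction — a passing tone.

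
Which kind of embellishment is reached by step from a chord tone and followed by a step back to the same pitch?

Approach: by step. Departure: by step in the opposite direction, back to the starting pitch.
Stepwise on both sides but reversing to return to the same chord tone — a neighbor tone. (Had it continued onward in the same direction it would be a passing tone instead.)

Neighbor tone.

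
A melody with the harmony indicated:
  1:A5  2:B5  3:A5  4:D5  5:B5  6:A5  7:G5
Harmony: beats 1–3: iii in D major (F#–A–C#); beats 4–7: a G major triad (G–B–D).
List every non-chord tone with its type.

The harmony at that moment is F# minor triad (F#, A, C#); B5 is not a chord tone.
It is approached by step up from A5 and left by step down to A5.
Step away and step back to the same note — a neighbor tone (upper neighbor).
The harmony at that moment is G major triad (G, B, D); A5 is not a chord tone.
It is approached by step down from B5 and left by step down to G5.
Step in, step out in the same direction — a passing tone.

B5 (beat 2) — neighbor tone; A5 (beat 6) — passing tone.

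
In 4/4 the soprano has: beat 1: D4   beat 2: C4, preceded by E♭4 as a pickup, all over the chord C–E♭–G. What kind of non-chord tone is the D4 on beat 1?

The harmony at that moment is C minor triad (C, E♭, G); D4 is not a chord tone.
It is approached by step down from E♭4 and left by step down to C4.
Step in, step out in the same direction — a passing tone.

Passing tone.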